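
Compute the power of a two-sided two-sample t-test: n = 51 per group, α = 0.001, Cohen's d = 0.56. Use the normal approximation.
Power ≈ 0.32

Power calculation (two-sample t-test, normal approximation):
z_β = d · √(n/2) - z_{α/2}
z_β = 0.56 · √(51/2) - 3.291
z_β = 0.56 · 5.050 - 3.291
z_β = -0.463

Power = Φ(z_β) = Φ(-0.463) ≈ 0.322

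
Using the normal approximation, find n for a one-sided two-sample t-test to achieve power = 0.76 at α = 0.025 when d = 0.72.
n = 28 per group

Sample size formula (two-sample t-test, normal approximation):
n = 2 · ((z_α + z_β) / d)²

z_α = 1.960 (for α = 0.025, one-sided)
z_β = 0.706 (for power = 0.76)
d = 0.72

n = 2 · ((1.960 + 0.706) / 0.72)²
n = 2 · (3.703)²
n ≈ 27.42
Round up to the next whole number: n = 28 per group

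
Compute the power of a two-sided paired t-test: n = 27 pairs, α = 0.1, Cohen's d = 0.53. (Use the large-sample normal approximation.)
Power ≈ 0.87

Power calculation (paired t-test, normal approximation):
z_β = d · √n - z_{α/2}
z_β = 0.53 · √27 - 1.645
z_β = 0.53 · 5.196 - 1.645
z_β = 1.109

Power = Φ(z_β) = Φ(1.109) ≈ 0.866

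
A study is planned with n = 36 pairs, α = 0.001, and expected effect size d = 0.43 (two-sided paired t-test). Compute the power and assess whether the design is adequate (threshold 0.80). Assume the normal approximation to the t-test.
Power ≈ 0.24; the study is underpowered (power < 0.80)

Power calculation (paired t-test, normal approximation):
z_β = d · √n - z_{α/2}
z_β = 0.43 · √36 - 3.291
z_β = 0.43 · 6.000 - 3.291
z_β = -0.711

Power = Φ(z_β) = Φ(-0.711) ≈ 0.239

Effect size d = 0.43 is small by Cohen's convention (0.2/0.5/0.8).

Threshold: power ≥ 0.80 is conventionally adequate.
Power ≈ 0.24 → the study is underpowered (power < 0.80).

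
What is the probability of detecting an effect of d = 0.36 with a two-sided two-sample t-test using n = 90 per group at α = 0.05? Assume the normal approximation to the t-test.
Power ≈ 0.68

Power calculation (two-sample t-test, normal approximation):
z_β = d · √(n/2) - z_{α/2}
z_β = 0.36 · √(90/2) - 1.960
z_β = 0.36 · 6.708 - 1.960
z_β = 0.455

Power = Φ(z_β) = Φ(0.455) ≈ 0.675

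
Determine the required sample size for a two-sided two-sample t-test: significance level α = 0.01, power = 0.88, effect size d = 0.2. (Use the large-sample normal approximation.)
n = 704 per group

Sample size formula (two-sample t-test, normal approximation):
n = 2 · ((z_{α/2} + z_β) / d)²

z_{α/2} = 2.576 (for α = 0.01, two-sided)
z_β = 1.175 (for power = 0.88)
d = 0.2

n = 2 · ((2.576 + 1.175) / 0.2)²
n = 2 · (18.755)²
n ≈ 703.50
Round up to the next whole number: n = 704 per group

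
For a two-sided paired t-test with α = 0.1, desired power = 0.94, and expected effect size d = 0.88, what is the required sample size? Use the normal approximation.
n = 14 pairs

Sample size formula (paired t-test, normal approximation):
n = ((z_{α/2} + z_β) / d)²

z_{α/2} = 1.645 (for α = 0.1, two-sided)
z_β = 1.555 (for power = 0.94)
d = 0.88

n = ((1.645 + 1.555) / 0.88)²
n = (3.636)²
n ≈ 13.22
Round up to the next whole number: n = 14 pairs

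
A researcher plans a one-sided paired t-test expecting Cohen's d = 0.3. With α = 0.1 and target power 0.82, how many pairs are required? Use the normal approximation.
n = 54 pairs

Sample size formula (paired t-test, normal approximation):
n = ((z_α + z_β) / d)²

z_α = 1.282 (for α = 0.1, one-sided)
z_β = 0.915 (for power = 0.82)
d = 0.3

n = ((1.282 + 0.915) / 0.3)²
n = (7.323)²
n ≈ 53.63
Round up to the next whole number: n = 54 pairs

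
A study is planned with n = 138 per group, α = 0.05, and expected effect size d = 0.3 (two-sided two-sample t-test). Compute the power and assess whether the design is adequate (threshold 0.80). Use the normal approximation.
Power ≈ 0.70; the study is underpowered (power < 0.80)

Power calculation (two-sample t-test, normal approximation):
z_β = d · √(n/2) - z_{α/2}
z_β = 0.3 · √(138/2) - 1.960
z_β = 0.3 · 8.307 - 1.960
z_β = 0.532

Power = Φ(z_β) = Φ(0.532) ≈ 0.703

Effect size d = 0.3 is small by Cohen's convention (0.2/0.5/0.8).

Threshold: power ≥ 0.80 is conventionally adequate.
Power ≈ 0.70 → the study is underpowered (power < 0.80).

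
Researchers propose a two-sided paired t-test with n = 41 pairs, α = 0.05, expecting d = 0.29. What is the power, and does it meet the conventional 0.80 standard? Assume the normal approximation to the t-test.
Power ≈ 0.46; the study is underpowered (power < 0.80)

Power calculation (paired t-test, normal approximation):
z_β = d · √n - z_{α/2}
z_β = 0.29 · √41 - 1.960
z_β = 0.29 · 6.403 - 1.960
z_β = -0.103

Power = Φ(z_β) = Φ(-0.103) ≈ 0.459

Effect size d = 0.29 is small by Cohen's convention (0.2/0.5/0.8).

Threshold: power ≥ 0.80 is conventionally adequate.
Power ≈ 0.46 → the study is underpowered (power < 0.80).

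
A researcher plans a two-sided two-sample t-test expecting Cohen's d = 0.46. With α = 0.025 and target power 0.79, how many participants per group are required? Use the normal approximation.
n = 88 per group

Sample size formula (two-sample t-test, normal approximation):
n = 2 · ((z_{α/2} + z_β) / d)²

z_{α/2} = 2.241 (for α = 0.025, two-sided)
z_β = 0.806 (for power = 0.79)
d = 0.46

n = 2 · ((2.241 + 0.806) / 0.46)²
n = 2 · (6.624)²
n ≈ 87.75
Round up to the next whole number: n = 88 per group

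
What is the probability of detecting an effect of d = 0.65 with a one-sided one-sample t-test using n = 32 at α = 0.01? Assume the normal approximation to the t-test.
Power ≈ 0.91

Power calculation (one-sample t-test, normal approximation):
z_β = d · √n - z_α
z_β = 0.65 · √32 - 2.326
z_β = 0.65 · 5.657 - 2.326
z_β = 1.351

Power = Φ(z_β) = Φ(1.351) ≈ 0.912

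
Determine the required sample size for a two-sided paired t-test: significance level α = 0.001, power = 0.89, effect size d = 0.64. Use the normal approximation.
n = 50 pairs

Sample size formula (paired t-test, normal approximation):
n = ((z_{α/2} + z_β) / d)²

z_{α/2} = 3.291 (for α = 0.001, two-sided)
z_β = 1.227 (for power = 0.89)
d = 0.64

n = ((3.291 + 1.227) / 0.64)²
n = (7.059)²
n ≈ 49.83
Round up to the next whole number: n = 50 pairs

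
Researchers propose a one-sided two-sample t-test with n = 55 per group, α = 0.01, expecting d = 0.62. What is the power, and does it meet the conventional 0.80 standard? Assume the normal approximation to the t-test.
Power ≈ 0.82; the study is adequately powered (power ≥ 0.80)

Power calculation (two-sample t-test, normal approximation):
z_β = d · √(n/2) - z_α
z_β = 0.62 · √(55/2) - 2.326
z_β = 0.62 · 5.244 - 2.326
z_β = 0.925

Power = Φ(z_β) = Φ(0.925) ≈ 0.823

Effect size d = 0.62 is medium by Cohen's convention (0.2/0.5/0.8).

Threshold: power ≥ 0.80 is conventionally adequate.
Power ≈ 0.82 → the study is adequately powered (power ≥ 0.80).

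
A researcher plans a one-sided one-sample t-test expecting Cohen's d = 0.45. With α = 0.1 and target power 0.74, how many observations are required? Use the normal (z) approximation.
n = 19

Sample size formula (one-sample t-test, normal approximation):
n = ((z_α + z_β) / d)²

z_α = 1.282 (for α = 0.1, one-sided)
z_β = 0.643 (for power = 0.74)
d = 0.45

n = ((1.282 + 0.643) / 0.45)²
n = (4.278)²
n ≈ 18.30
Round up to the next whole number: n = 19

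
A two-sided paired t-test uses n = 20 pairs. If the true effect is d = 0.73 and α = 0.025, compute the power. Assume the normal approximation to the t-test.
Power ≈ 0.85

Power calculation (paired t-test, normal approximation):
z_β = d · √n - z_{α/2}
z_β = 0.73 · √20 - 2.241
z_β = 0.73 · 4.472 - 2.241
z_β = 1.023

Power = Φ(z_β) = Φ(1.023) ≈ 0.847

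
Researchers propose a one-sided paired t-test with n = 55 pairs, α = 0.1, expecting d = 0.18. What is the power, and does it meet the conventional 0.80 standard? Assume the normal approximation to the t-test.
Power ≈ 0.52; the study is underpowered (power < 0.80)

Power calculation (paired t-test, normal approximation):
z_β = d · √n - z_α
z_β = 0.18 · √55 - 1.282
z_β = 0.18 · 7.416 - 1.282
z_β = 0.053

Power = Φ(z_β) = Φ(0.053) ≈ 0.521

Effect size d = 0.18 is very small by Cohen's convention (0.2/0.5/0.8).

Threshold: power ≥ 0.80 is conventionally adequate.
Power ≈ 0.52 → the study is underpowered (power < 0.80).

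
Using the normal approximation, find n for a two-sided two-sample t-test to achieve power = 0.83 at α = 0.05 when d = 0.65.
n = 41 per group

Sample size formula (two-sample t-test, normal approximation):
n = 2 · ((z_{α/2} + z_β) / d)²

z_{α/2} = 1.960 (for α = 0.05, two-sided)
z_β = 0.954 (for power = 0.83)
d = 0.65

n = 2 · ((1.960 + 0.954) / 0.65)²
n = 2 · (4.483)²
n ≈ 40.19
Round up to the next whole number: n = 41 per group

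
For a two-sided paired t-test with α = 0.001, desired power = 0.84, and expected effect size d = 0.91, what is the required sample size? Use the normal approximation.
n = 23 pairs

Sample size formula (paired t-test, normal approximation):
n = ((z_{α/2} + z_β) / d)²

z_{α/2} = 3.291 (for α = 0.001, two-sided)
z_β = 0.994 (for power = 0.84)
d = 0.91

n = ((3.291 + 0.994) / 0.91)²
n = (4.709)²
n ≈ 22.17
Round up to the next whole number: n = 23 pairs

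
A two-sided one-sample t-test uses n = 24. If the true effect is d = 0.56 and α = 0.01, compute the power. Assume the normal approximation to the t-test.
Power ≈ 0.57

Power calculation (one-sample t-test, normal approximation):
z_β = d · √n - z_{α/2}
z_β = 0.56 · √24 - 2.576
z_β = 0.56 · 4.899 - 2.576
z_β = 0.168

Power = Φ(z_β) = Φ(0.168) ≈ 0.567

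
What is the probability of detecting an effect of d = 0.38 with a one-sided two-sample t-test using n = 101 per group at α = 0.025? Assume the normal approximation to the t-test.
Power ≈ 0.77

Power calculation (two-sample t-test, normal approximation):
z_β = d · √(n/2) - z_α
z_β = 0.38 · √(101/2) - 1.960
z_β = 0.38 · 7.106 - 1.960
z_β = 0.740

Power = Φ(z_β) = Φ(0.740) ≈ 0.770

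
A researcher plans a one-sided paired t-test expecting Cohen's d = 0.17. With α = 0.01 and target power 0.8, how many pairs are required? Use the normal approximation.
n = 348 pairs

Sample size formula (paired t-test, normal approximation):
n = ((z_α + z_β) / d)²

z_α = 2.326 (for α = 0.01, one-sided)
z_β = 0.842 (for power = 0.8)
d = 0.17

n = ((2.326 + 0.842) / 0.17)²
n = (18.635)²
n ≈ 347.26
Round up to the next whole number: n = 348 pairs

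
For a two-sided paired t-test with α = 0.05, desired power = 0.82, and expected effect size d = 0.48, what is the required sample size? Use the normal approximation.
n = 36 pairs

Sample size formula (paired t-test, normal approximation):
n = ((z_{α/2} + z_β) / d)²

z_{α/2} = 1.960 (for α = 0.05, two-sided)
z_β = 0.915 (for power = 0.82)
d = 0.48

n = ((1.960 + 0.915) / 0.48)²
n = (5.990)²
n ≈ 35.88
Round up to the next whole number: n = 36 pairs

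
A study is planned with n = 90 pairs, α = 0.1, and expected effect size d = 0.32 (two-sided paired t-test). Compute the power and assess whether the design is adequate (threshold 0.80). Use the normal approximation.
Power ≈ 0.92; the study is adequately powered (power ≥ 0.80)

Power calculation (paired t-test, normal approximation):
z_β = d · √n - z_{α/2}
z_β = 0.32 · √90 - 1.645
z_β = 0.32 · 9.487 - 1.645
z_β = 1.391

Power = Φ(z_β) = Φ(1.391) ≈ 0.918

Effect size d = 0.32 is small by Cohen's convention (0.2/0.5/0.8).

Threshold: power ≥ 0.80 is conventionally adequate.
Power ≈ 0.92 → the study is adequately powered (power ≥ 0.80).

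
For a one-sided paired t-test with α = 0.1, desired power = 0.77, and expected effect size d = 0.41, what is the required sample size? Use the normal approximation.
n = 25 pairs

Sample size formula (paired t-test, normal approximation):
n = ((z_α + z_β) / d)²

z_α = 1.282 (for α = 0.1, one-sided)
z_β = 0.739 (for power = 0.77)
d = 0.41

n = ((1.282 + 0.739) / 0.41)²
n = (4.929)²
n ≈ 24.30
Round up to the next whole number: n = 25 pairs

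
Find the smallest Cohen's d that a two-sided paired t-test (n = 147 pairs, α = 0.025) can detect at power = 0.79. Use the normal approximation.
d ≈ 0.25

Minimum detectable effect (paired t-test, normal approximation):
d = (z_{α/2} + z_β) / √n
d = (2.241 + 0.806) / √147
d = 3.048 / 12.124
d ≈ 0.25

By Cohen's convention (0.2 small / 0.5 medium / 0.8 large): small effect.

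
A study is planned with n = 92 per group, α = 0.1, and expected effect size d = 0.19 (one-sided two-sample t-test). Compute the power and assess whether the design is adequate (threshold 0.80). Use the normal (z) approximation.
Power ≈ 0.50; the study is underpowered (power < 0.80)

Power calculation (two-sample t-test, normal approximation):
z_β = d · √(n/2) - z_α
z_β = 0.19 · √(92/2) - 1.282
z_β = 0.19 · 6.782 - 1.282
z_β = 0.007

Power = Φ(z_β) = Φ(0.007) ≈ 0.503

Effect size d = 0.19 is very small by Cohen's convention (0.2/0.5/0.8).

Threshold: power ≥ 0.80 is conventionally adequate.
Power ≈ 0.50 → the study is underpowered (power < 0.80).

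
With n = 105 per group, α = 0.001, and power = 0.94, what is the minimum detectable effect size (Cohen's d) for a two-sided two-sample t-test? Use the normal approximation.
d ≈ 0.67

Minimum detectable effect (two-sample t-test, normal approximation):
d = (z_{α/2} + z_β) / √(n/2)
d = (3.291 + 1.555) / √(105/2)
d = 4.845 / 7.246
d ≈ 0.67

By Cohen's convention (0.2 small / 0.5 medium / 0.8 large): medium effect.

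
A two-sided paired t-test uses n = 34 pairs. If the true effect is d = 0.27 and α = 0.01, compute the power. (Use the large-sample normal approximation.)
Power ≈ 0.16

Power calculation (paired t-test, normal approximation):
z_β = d · √n - z_{α/2}
z_β = 0.27 · √34 - 2.576
z_β = 0.27 · 5.831 - 2.576
z_β = -1.001

Power = Φ(z_β) = Φ(-1.001) ≈ 0.158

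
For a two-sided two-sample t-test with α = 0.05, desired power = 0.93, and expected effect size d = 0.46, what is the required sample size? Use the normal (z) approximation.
n = 112 per group

Sample size formula (two-sample t-test, normal approximation):
n = 2 · ((z_{α/2} + z_β) / d)²

z_{α/2} = 1.960 (for α = 0.05, two-sided)
z_β = 1.476 (for power = 0.93)
d = 0.46

n = 2 · ((1.960 + 1.476) / 0.46)²
n = 2 · (7.470)²
n ≈ 111.60
Round up to the next whole number: n = 112 per group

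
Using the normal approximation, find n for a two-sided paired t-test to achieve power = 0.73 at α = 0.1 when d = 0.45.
n = 26 pairs

Sample size formula (paired t-test, normal approximation):
n = ((z_{α/2} + z_β) / d)²

z_{α/2} = 1.645 (for α = 0.1, two-sided)
z_β = 0.613 (for power = 0.73)
d = 0.45

n = ((1.645 + 0.613) / 0.45)²
n = (5.018)²
n ≈ 25.18
Round up to the next whole number: n = 26 pairs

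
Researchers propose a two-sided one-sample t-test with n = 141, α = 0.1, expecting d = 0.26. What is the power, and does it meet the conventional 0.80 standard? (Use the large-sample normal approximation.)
Power ≈ 0.93; the study is adequately powered (power ≥ 0.80)

Power calculation (one-sample t-test, normal approximation):
z_β = d · √n - z_{α/2}
z_β = 0.26 · √141 - 1.645
z_β = 0.26 · 11.874 - 1.645
z_β = 1.442

Power = Φ(z_β) = Φ(1.442) ≈ 0.925

Effect size d = 0.26 is small by Cohen's convention (0.2/0.5/0.8).

Threshold: power ≥ 0.80 is conventionally adequate.
Power ≈ 0.93 → the study is adequately powered (power ≥ 0.80).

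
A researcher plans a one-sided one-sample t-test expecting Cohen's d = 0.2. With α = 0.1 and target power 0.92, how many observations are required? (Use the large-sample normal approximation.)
n = 181

Sample size formula (one-sample t-test, normal approximation):
n = ((z_α + z_β) / d)²

z_α = 1.282 (for α = 0.1, one-sided)
z_β = 1.405 (for power = 0.92)
d = 0.2

n = ((1.282 + 1.405) / 0.2)²
n = (13.435)²
n ≈ 180.50
Round up to the next whole number: n = 181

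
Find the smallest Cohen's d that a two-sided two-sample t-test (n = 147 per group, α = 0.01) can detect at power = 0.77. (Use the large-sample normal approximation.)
d ≈ 0.39

Minimum detectable effect (two-sample t-test, normal approximation):
d = (z_{α/2} + z_β) / √(n/2)
d = (2.576 + 0.739) / √(147/2)
d = 3.315 / 8.573
d ≈ 0.39

By Cohen's convention (0.2 small / 0.5 medium / 0.8 large): small effect.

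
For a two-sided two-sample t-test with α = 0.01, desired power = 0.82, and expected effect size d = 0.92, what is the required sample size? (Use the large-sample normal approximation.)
n = 29 per group

Sample size formula (two-sample t-test, normal approximation):
n = 2 · ((z_{α/2} + z_β) / d)²

z_{α/2} = 2.576 (for α = 0.01, two-sided)
z_β = 0.915 (for power = 0.82)
d = 0.92

n = 2 · ((2.576 + 0.915) / 0.92)²
n = 2 · (3.795)²
n ≈ 28.80
Round up to the next whole number: n = 29 per group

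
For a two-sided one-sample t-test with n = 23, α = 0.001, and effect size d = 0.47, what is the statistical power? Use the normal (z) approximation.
Power ≈ 0.15

Power calculation (one-sample t-test, normal approximation):
z_β = d · √n - z_{α/2}
z_β = 0.47 · √23 - 3.291
z_β = 0.47 · 4.796 - 3.291
z_β = -1.036

Power = Φ(z_β) = Φ(-1.036) ≈ 0.150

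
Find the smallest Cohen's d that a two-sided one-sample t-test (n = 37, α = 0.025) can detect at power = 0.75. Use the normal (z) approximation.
d ≈ 0.48

Minimum detectable effect (one-sample t-test, normal approximation):
d = (z_{α/2} + z_β) / √n
d = (2.241 + 0.674) / √37
d = 2.916 / 6.083
d ≈ 0.48

By Cohen's convention (0.2 small / 0.5 medium / 0.8 large): small effect.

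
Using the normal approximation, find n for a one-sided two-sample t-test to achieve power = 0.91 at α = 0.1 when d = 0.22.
n = 285 per group

Sample size formula (two-sample t-test, normal approximation):
n = 2 · ((z_α + z_β) / d)²

z_α = 1.282 (for α = 0.1, one-sided)
z_β = 1.341 (for power = 0.91)
d = 0.22

n = 2 · ((1.282 + 1.341) / 0.22)²
n = 2 · (11.923)²
n ≈ 284.32
Round up to the next whole number: n = 285 per group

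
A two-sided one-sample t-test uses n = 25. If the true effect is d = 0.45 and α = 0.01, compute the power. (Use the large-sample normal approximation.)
Power ≈ 0.37

Power calculation (one-sample t-test, normal approximation):
z_β = d · √n - z_{α/2}
z_β = 0.45 · √25 - 2.576
z_β = 0.45 · 5.000 - 2.576
z_β = -0.326

Power = Φ(z_β) = Φ(-0.326) ≈ 0.372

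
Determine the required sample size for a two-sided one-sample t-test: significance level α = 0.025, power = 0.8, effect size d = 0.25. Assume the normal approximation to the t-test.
n = 153

Sample size formula (one-sample t-test, normal approximation):
n = ((z_{α/2} + z_β) / d)²

z_{α/2} = 2.241 (for α = 0.025, two-sided)
z_β = 0.842 (for power = 0.8)
d = 0.25

n = ((2.241 + 0.842) / 0.25)²
n = (12.332)²
n ≈ 152.08
Round up to the next whole number: n = 153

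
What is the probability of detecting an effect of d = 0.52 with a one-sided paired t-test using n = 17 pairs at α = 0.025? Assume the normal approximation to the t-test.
Power ≈ 0.57

Power calculation (paired t-test, normal approximation):
z_β = d · √n - z_α
z_β = 0.52 · √17 - 1.960
z_β = 0.52 · 4.123 - 1.960
z_β = 0.184

Power = Φ(z_β) = Φ(0.184) ≈ 0.573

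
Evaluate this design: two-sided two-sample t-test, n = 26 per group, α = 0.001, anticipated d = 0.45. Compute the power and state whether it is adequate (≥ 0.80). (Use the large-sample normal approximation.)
Power ≈ 0.05; the study is underpowered (power < 0.80)

Power calculation (two-sample t-test, normal approximation):
z_β = d · √(n/2) - z_{α/2}
z_β = 0.45 · √(26/2) - 3.291
z_β = 0.45 · 3.606 - 3.291
z_β = -1.668

Power = Φ(z_β) = Φ(-1.668) ≈ 0.048

Effect size d = 0.45 is small by Cohen's convention (0.2/0.5/0.8).

Threshold: power ≥ 0.80 is conventionally adequate.
Power ≈ 0.05 → the study is underpowered (power < 0.80).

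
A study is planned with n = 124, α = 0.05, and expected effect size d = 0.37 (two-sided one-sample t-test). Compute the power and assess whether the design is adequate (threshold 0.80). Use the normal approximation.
Power ≈ 0.98; the study is adequately powered (power ≥ 0.80)

Power calculation (one-sample t-test, normal approximation):
z_β = d · √n - z_{α/2}
z_β = 0.37 · √124 - 1.960
z_β = 0.37 · 11.136 - 1.960
z_β = 2.160

Power = Φ(z_β) = Φ(2.160) ≈ 0.985

Effect size d = 0.37 is small by Cohen's convention (0.2/0.5/0.8).

Threshold: power ≥ 0.80 is conventionally adequate.
Power ≈ 0.98 → the study is adequately powered (power ≥ 0.80).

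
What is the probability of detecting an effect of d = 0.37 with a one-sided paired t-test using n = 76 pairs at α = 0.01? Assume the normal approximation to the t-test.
Power ≈ 0.82

Power calculation (paired t-test, normal approximation):
z_β = d · √n - z_α
z_β = 0.37 · √76 - 2.326
z_β = 0.37 · 8.718 - 2.326
z_β = 0.899

Power = Φ(z_β) = Φ(0.899) ≈ 0.816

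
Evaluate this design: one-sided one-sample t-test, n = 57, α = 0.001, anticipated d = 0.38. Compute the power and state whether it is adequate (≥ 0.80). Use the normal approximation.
Power ≈ 0.41; the study is underpowered (power < 0.80)

Power calculation (one-sample t-test, normal approximation):
z_β = d · √n - z_α
z_β = 0.38 · √57 - 3.090
z_β = 0.38 · 7.550 - 3.090
z_β = -0.221

Power = Φ(z_β) = Φ(-0.221) ≈ 0.412

Effect size d = 0.38 is small by Cohen's convention (0.2/0.5/0.8).

Threshold: power ≥ 0.80 is conventionally adequate.
Power ≈ 0.41 → the study is underpowered (power < 0.80).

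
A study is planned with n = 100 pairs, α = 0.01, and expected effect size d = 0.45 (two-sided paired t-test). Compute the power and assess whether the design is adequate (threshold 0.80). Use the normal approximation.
Power ≈ 0.97; the study is adequately powered (power ≥ 0.80)

Power calculation (paired t-test, normal approximation):
z_β = d · √n - z_{α/2}
z_β = 0.45 · √100 - 2.576
z_β = 0.45 · 10.000 - 2.576
z_β = 1.924

Power = Φ(z_β) = Φ(1.924) ≈ 0.973

Effect size d = 0.45 is small by Cohen's convention (0.2/0.5/0.8).

Threshold: power ≥ 0.80 is conventionally adequate.
Power ≈ 0.97 → the study is adequately powered (power ≥ 0.80).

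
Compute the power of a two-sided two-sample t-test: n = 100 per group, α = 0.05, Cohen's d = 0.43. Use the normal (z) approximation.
Power ≈ 0.86

Power calculation (two-sample t-test, normal approximation):
z_β = d · √(n/2) - z_{α/2}
z_β = 0.43 · √(100/2) - 1.960
z_β = 0.43 · 7.071 - 1.960
z_β = 1.081

Power = Φ(z_β) = Φ(1.081) ≈ 0.860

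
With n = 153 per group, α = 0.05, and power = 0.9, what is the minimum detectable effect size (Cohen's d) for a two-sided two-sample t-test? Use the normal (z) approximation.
d ≈ 0.37

Minimum detectable effect (two-sample t-test, normal approximation):
d = (z_{α/2} + z_β) / √(n/2)
d = (1.960 + 1.282) / √(153/2)
d = 3.242 / 8.746
d ≈ 0.37

By Cohen's convention (0.2 small / 0.5 medium / 0.8 large): small effect.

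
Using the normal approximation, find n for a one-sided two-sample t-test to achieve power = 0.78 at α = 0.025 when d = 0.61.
n = 41 per group

Sample size formula (two-sample t-test, normal approximation):
n = 2 · ((z_α + z_β) / d)²

z_α = 1.960 (for α = 0.025, one-sided)
z_β = 0.772 (for power = 0.78)
d = 0.61

n = 2 · ((1.960 + 0.772) / 0.61)²
n = 2 · (4.479)²
n ≈ 40.12
Round up to the next whole number: n = 41 per group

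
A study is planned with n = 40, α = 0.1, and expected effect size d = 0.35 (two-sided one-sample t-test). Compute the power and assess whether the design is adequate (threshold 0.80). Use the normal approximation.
Power ≈ 0.72; the study is underpowered (power < 0.80)

Power calculation (one-sample t-test, normal approximation):
z_β = d · √n - z_{α/2}
z_β = 0.35 · √40 - 1.645
z_β = 0.35 · 6.325 - 1.645
z_β = 0.569

Power = Φ(z_β) = Φ(0.569) ≈ 0.715

Effect size d = 0.35 is small by Cohen's convention (0.2/0.5/0.8).

Threshold: power ≥ 0.80 is conventionally adequate.
Power ≈ 0.72 → the study is underpowered (power < 0.80).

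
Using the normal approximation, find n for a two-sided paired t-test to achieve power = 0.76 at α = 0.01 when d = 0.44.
n = 56 pairs

Sample size formula (paired t-test, normal approximation):
n = ((z_{α/2} + z_β) / d)²

z_{α/2} = 2.576 (for α = 0.01, two-sided)
z_β = 0.706 (for power = 0.76)
d = 0.44

n = ((2.576 + 0.706) / 0.44)²
n = (7.459)²
n ≈ 55.64
Round up to the next whole number: n = 56 pairs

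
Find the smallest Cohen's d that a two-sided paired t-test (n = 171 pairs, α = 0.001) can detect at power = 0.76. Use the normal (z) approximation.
d ≈ 0.31

Minimum detectable effect (paired t-test, normal approximation):
d = (z_{α/2} + z_β) / √n
d = (3.291 + 0.706) / √171
d = 3.997 / 13.077
d ≈ 0.31

By Cohen's convention (0.2 small / 0.5 medium / 0.8 large): small effect.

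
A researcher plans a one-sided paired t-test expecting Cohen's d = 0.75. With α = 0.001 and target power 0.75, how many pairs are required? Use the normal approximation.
n = 26 pairs

Sample size formula (paired t-test, normal approximation):
n = ((z_α + z_β) / d)²

z_α = 3.090 (for α = 0.001, one-sided)
z_β = 0.674 (for power = 0.75)
d = 0.75

n = ((3.090 + 0.674) / 0.75)²
n = (5.019)²
n ≈ 25.19
Round up to the next whole number: n = 26 pairs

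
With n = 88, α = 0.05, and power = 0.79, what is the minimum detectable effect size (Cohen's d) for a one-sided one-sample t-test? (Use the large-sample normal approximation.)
d ≈ 0.26

Minimum detectable effect (one-sample t-test, normal approximation):
d = (z_α + z_β) / √n
d = (1.645 + 0.806) / √88
d = 2.451 / 9.381
d ≈ 0.26

By Cohen's convention (0.2 small / 0.5 medium / 0.8 large): small effect.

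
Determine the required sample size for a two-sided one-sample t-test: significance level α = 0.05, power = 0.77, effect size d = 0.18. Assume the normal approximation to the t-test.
n = 225

Sample size formula (one-sample t-test, normal approximation):
n = ((z_{α/2} + z_β) / d)²

z_{α/2} = 1.960 (for α = 0.05, two-sided)
z_β = 0.739 (for power = 0.77)
d = 0.18

n = ((1.960 + 0.739) / 0.18)²
n = (14.994)²
n ≈ 224.82
Round up to the next whole number: n = 225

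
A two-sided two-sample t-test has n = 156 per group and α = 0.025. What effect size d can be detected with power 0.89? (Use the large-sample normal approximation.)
d ≈ 0.39

Minimum detectable effect (two-sample t-test, normal approximation):
d = (z_{α/2} + z_β) / √(n/2)
d = (2.241 + 1.227) / √(156/2)
d = 3.468 / 8.832
d ≈ 0.39

By Cohen's convention (0.2 small / 0.5 medium / 0.8 large): small effect.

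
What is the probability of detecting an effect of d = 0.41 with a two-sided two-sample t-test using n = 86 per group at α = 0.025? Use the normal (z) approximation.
Power ≈ 0.67

Power calculation (two-sample t-test, normal approximation):
z_β = d · √(n/2) - z_{α/2}
z_β = 0.41 · √(86/2) - 2.241
z_β = 0.41 · 6.557 - 2.241
z_β = 0.447

Power = Φ(z_β) = Φ(0.447) ≈ 0.673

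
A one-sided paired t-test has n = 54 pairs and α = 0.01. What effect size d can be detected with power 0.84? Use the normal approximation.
d ≈ 0.45

Minimum detectable effect (paired t-test, normal approximation):
d = (z_α + z_β) / √n
d = (2.326 + 0.994) / √54
d = 3.321 / 7.348
d ≈ 0.45

By Cohen's convention (0.2 small / 0.5 medium / 0.8 large): small effect.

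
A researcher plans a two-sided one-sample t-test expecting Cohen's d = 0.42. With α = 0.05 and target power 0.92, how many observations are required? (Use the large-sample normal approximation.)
n = 65

Sample size formula (one-sample t-test, normal approximation):
n = ((z_{α/2} + z_β) / d)²

z_{α/2} = 1.960 (for α = 0.05, two-sided)
z_β = 1.405 (for power = 0.92)
d = 0.42

n = ((1.960 + 1.405) / 0.42)²
n = (8.012)²
n ≈ 64.19
Round up to the next whole number: n = 65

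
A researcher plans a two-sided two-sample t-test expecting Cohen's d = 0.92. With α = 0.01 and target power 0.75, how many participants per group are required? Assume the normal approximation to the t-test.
n = 25 per group

Sample size formula (two-sample t-test, normal approximation):
n = 2 · ((z_{α/2} + z_β) / d)²

z_{α/2} = 2.576 (for α = 0.01, two-sided)
z_β = 0.674 (for power = 0.75)
d = 0.92

n = 2 · ((2.576 + 0.674) / 0.92)²
n = 2 · (3.533)²
n ≈ 24.96
Round up to the next whole number: n = 25 per group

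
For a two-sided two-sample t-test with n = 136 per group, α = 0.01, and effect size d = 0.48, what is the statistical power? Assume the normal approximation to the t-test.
Power ≈ 0.92

Power calculation (two-sample t-test, normal approximation):
z_β = d · √(n/2) - z_{α/2}
z_β = 0.48 · √(136/2) - 2.576
z_β = 0.48 · 8.246 - 2.576
z_β = 1.382

Power = Φ(z_β) = Φ(1.382) ≈ 0.917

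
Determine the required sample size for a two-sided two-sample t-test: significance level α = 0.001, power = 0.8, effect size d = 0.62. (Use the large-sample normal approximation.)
n = 89 per group

Sample size formula (two-sample t-test, normal approximation):
n = 2 · ((z_{α/2} + z_β) / d)²

z_{α/2} = 3.291 (for α = 0.001, two-sided)
z_β = 0.842 (for power = 0.8)
d = 0.62

n = 2 · ((3.291 + 0.842) / 0.62)²
n = 2 · (6.666)²
n ≈ 88.87
Round up to the next whole number: n = 89 per group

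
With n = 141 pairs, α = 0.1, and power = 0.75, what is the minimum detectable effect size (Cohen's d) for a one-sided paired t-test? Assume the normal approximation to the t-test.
d ≈ 0.16

Minimum detectable effect (paired t-test, normal approximation):
d = (z_α + z_β) / √n
d = (1.282 + 0.674) / √141
d = 1.956 / 11.874
d ≈ 0.16

By Cohen's convention (0.2 small / 0.5 medium / 0.8 large): very small effect.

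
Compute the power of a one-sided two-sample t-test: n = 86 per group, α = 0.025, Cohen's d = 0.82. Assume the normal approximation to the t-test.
Power ≈ 1.00

Power calculation (two-sample t-test, normal approximation):
z_β = d · √(n/2) - z_α
z_β = 0.82 · √(86/2) - 1.960
z_β = 0.82 · 6.557 - 1.960
z_β = 3.417

Power = Φ(z_β) = Φ(3.417) ≈ 1.000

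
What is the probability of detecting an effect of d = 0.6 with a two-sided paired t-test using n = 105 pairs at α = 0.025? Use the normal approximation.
Power ≈ 1.00

Power calculation (paired t-test, normal approximation):
z_β = d · √n - z_{α/2}
z_β = 0.6 · √105 - 2.241
z_β = 0.6 · 10.247 - 2.241
z_β = 3.907

Power = Φ(z_β) = Φ(3.907) ≈ 1.000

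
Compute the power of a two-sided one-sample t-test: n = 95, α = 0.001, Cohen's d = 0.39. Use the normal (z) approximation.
Power ≈ 0.70

Power calculation (one-sample t-test, normal approximation):
z_β = d · √n - z_{α/2}
z_β = 0.39 · √95 - 3.291
z_β = 0.39 · 9.747 - 3.291
z_β = 0.511

Power = Φ(z_β) = Φ(0.511) ≈ 0.695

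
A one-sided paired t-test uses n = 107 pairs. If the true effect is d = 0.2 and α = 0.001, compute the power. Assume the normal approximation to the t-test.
Power ≈ 0.15

Power calculation (paired t-test, normal approximation):
z_β = d · √n - z_α
z_β = 0.2 · √107 - 3.090
z_β = 0.2 · 10.344 - 3.090
z_β = -1.021

Power = Φ(z_β) = Φ(-1.021) ≈ 0.154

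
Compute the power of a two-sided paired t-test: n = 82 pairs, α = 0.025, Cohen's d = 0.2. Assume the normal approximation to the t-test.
Power ≈ 0.33

Power calculation (paired t-test, normal approximation):
z_β = d · √n - z_{α/2}
z_β = 0.2 · √82 - 2.241
z_β = 0.2 · 9.055 - 2.241
z_β = -0.430

Power = Φ(z_β) = Φ(-0.430) ≈ 0.333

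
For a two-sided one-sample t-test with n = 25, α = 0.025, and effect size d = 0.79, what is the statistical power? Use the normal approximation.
Power ≈ 0.96

Power calculation (one-sample t-test, normal approximation):
z_β = d · √n - z_{α/2}
z_β = 0.79 · √25 - 2.241
z_β = 0.79 · 5.000 - 2.241
z_β = 1.709

Power = Φ(z_β) = Φ(1.709) ≈ 0.956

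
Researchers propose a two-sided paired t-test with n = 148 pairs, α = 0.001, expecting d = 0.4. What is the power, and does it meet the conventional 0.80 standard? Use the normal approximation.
Power ≈ 0.94; the study is adequately powered (power ≥ 0.80)

Power calculation (paired t-test, normal approximation):
z_β = d · √n - z_{α/2}
z_β = 0.4 · √148 - 3.291
z_β = 0.4 · 12.166 - 3.291
z_β = 1.576

Power = Φ(z_β) = Φ(1.576) ≈ 0.942

Effect size d = 0.4 is small by Cohen's convention (0.2/0.5/0.8).

Threshold: power ≥ 0.80 is conventionally adequate.
Power ≈ 0.94 → the study is adequately powered (power ≥ 0.80).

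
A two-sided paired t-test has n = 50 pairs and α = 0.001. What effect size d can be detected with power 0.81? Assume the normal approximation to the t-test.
d ≈ 0.59

Minimum detectable effect (paired t-test, normal approximation):
d = (z_{α/2} + z_β) / √n
d = (3.291 + 0.878) / √50
d = 4.168 / 7.071
d ≈ 0.59

By Cohen's convention (0.2 small / 0.5 medium / 0.8 large): medium effect.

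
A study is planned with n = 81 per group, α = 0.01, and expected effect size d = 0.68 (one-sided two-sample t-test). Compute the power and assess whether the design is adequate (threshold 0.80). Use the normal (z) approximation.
Power ≈ 0.98; the study is adequately powered (power ≥ 0.80)

Power calculation (two-sample t-test, normal approximation):
z_β = d · √(n/2) - z_α
z_β = 0.68 · √(81/2) - 2.326
z_β = 0.68 · 6.364 - 2.326
z_β = 2.001

Power = Φ(z_β) = Φ(2.001) ≈ 0.977

Effect size d = 0.68 is medium by Cohen's convention (0.2/0.5/0.8).

Threshold: power ≥ 0.80 is conventionally adequate.
Power ≈ 0.98 → the study is adequately powered (power ≥ 0.80).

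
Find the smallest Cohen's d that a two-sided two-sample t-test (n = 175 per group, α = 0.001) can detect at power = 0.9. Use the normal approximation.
d ≈ 0.49

Minimum detectable effect (two-sample t-test, normal approximation):
d = (z_{α/2} + z_β) / √(n/2)
d = (3.291 + 1.282) / √(175/2)
d = 4.572 / 9.354
d ≈ 0.49

By Cohen's convention (0.2 small / 0.5 medium / 0.8 large): small effect.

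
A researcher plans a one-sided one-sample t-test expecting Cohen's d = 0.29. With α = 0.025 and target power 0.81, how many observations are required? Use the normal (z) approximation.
n = 96

Sample size formula (one-sample t-test, normal approximation):
n = ((z_α + z_β) / d)²

z_α = 1.960 (for α = 0.025, one-sided)
z_β = 0.878 (for power = 0.81)
d = 0.29

n = ((1.960 + 0.878) / 0.29)²
n = (9.786)²
n ≈ 95.77
Round up to the next whole number: n = 96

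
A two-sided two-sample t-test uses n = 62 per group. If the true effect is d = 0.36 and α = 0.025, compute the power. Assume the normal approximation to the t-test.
Power ≈ 0.41

Power calculation (two-sample t-test, normal approximation):
z_β = d · √(n/2) - z_{α/2}
z_β = 0.36 · √(62/2) - 2.241
z_β = 0.36 · 5.568 - 2.241
z_β = -0.237

Power = Φ(z_β) = Φ(-0.237) ≈ 0.406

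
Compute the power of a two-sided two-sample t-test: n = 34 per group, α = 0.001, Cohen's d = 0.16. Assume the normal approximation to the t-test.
Power ≈ 0.00

Power calculation (two-sample t-test, normal approximation):
z_β = d · √(n/2) - z_{α/2}
z_β = 0.16 · √(34/2) - 3.291
z_β = 0.16 · 4.123 - 3.291
z_β = -2.631

Power = Φ(z_β) = Φ(-2.631) ≈ 0.004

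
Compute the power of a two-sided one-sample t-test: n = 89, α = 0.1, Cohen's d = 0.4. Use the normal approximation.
Power ≈ 0.98

Power calculation (one-sample t-test, normal approximation):
z_β = d · √n - z_{α/2}
z_β = 0.4 · √89 - 1.645
z_β = 0.4 · 9.434 - 1.645
z_β = 2.129

Power = Φ(z_β) = Φ(2.129) ≈ 0.983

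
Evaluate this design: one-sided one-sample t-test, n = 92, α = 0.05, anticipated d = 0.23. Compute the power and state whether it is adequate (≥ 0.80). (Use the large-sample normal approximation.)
Power ≈ 0.71; the study is underpowered (power < 0.80)

Power calculation (one-sample t-test, normal approximation):
z_β = d · √n - z_α
z_β = 0.23 · √92 - 1.645
z_β = 0.23 · 9.592 - 1.645
z_β = 0.561

Power = Φ(z_β) = Φ(0.561) ≈ 0.713

Effect size d = 0.23 is small by Cohen's convention (0.2/0.5/0.8).

Threshold: power ≥ 0.80 is conventionally adequate.
Power ≈ 0.71 → the study is underpowered (power < 0.80).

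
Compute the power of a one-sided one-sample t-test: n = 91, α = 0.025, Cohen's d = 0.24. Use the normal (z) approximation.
Power ≈ 0.63

Power calculation (one-sample t-test, normal approximation):
z_β = d · √n - z_α
z_β = 0.24 · √91 - 1.960
z_β = 0.24 · 9.539 - 1.960
z_β = 0.329

Power = Φ(z_β) = Φ(0.329) ≈ 0.629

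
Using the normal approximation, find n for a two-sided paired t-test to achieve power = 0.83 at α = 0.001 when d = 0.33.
n = 166 pairs

Sample size formula (paired t-test, normal approximation):
n = ((z_{α/2} + z_β) / d)²

z_{α/2} = 3.291 (for α = 0.001, two-sided)
z_β = 0.954 (for power = 0.83)
d = 0.33

n = ((3.291 + 0.954) / 0.33)²
n = (12.864)²
n ≈ 165.48
Round up to the next whole number: n = 166 pairs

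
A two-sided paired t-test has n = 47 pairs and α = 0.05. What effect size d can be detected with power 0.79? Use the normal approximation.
d ≈ 0.40

Minimum detectable effect (paired t-test, normal approximation):
d = (z_{α/2} + z_β) / √n
d = (1.960 + 0.806) / √47
d = 2.766 / 6.856
d ≈ 0.40

By Cohen's convention (0.2 small / 0.5 medium / 0.8 large): small effect.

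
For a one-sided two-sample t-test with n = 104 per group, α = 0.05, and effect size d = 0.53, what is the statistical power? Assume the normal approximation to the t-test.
Power ≈ 0.99

Power calculation (two-sample t-test, normal approximation):
z_β = d · √(n/2) - z_α
z_β = 0.53 · √(104/2) - 1.645
z_β = 0.53 · 7.211 - 1.645
z_β = 2.177

Power = Φ(z_β) = Φ(2.177) ≈ 0.985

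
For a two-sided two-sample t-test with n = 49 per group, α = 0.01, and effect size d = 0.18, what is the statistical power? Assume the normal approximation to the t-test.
Power ≈ 0.05

Power calculation (two-sample t-test, normal approximation):
z_β = d · √(n/2) - z_{α/2}
z_β = 0.18 · √(49/2) - 2.576
z_β = 0.18 · 4.950 - 2.576
z_β = -1.685

Power = Φ(z_β) = Φ(-1.685) ≈ 0.046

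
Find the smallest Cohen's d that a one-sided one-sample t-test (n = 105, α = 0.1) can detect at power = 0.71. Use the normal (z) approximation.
d ≈ 0.18

Minimum detectable effect (one-sample t-test, normal approximation):
d = (z_α + z_β) / √n
d = (1.282 + 0.553) / √105
d = 1.835 / 10.247
d ≈ 0.18

By Cohen's convention (0.2 small / 0.5 medium / 0.8 large): very small effect.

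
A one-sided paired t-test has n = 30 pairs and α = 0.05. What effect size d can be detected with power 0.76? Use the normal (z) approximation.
d ≈ 0.43

Minimum detectable effect (paired t-test, normal approximation):
d = (z_α + z_β) / √n
d = (1.645 + 0.706) / √30
d = 2.351 / 5.477
d ≈ 0.43

By Cohen's convention (0.2 small / 0.5 medium / 0.8 large): small effect.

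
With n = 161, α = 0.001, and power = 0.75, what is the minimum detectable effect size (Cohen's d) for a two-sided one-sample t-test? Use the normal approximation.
d ≈ 0.31

Minimum detectable effect (one-sample t-test, normal approximation):
d = (z_{α/2} + z_β) / √n
d = (3.291 + 0.674) / √161
d = 3.965 / 12.689
d ≈ 0.31

By Cohen's convention (0.2 small / 0.5 medium / 0.8 large): small effect.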